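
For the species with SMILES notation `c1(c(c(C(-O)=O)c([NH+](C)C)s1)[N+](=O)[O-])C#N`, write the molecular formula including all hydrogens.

C8H8N3O4S+

Heavy atoms from the SMILES: 8 C, 3 N, 4 O, 1 S.
Implicit hydrogens by atom environment:
  4 × C (aromatic): no H
  2 × C: 3 H each → 6
  2 × C: no H
  2 × O: no H
  1 × N (charge +1): 1 H
  1 × N (charge +1): no H
  1 × N: no H
  1 × O: 1 H
  1 × O (charge -1): no H
  1 × S (aromatic): no H
  Total hydrogens = 8.
Net charge +1.
Molecular formula: C8H8N3O4S+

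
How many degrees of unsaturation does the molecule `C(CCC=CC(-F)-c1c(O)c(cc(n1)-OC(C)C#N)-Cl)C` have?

7

Molecular formula from the SMILES: C15H18ClFN2O2.
DoU = (2C + 2 + N − H − X)/2 = (2·15 + 2 + 2 − 18 − 2)/2 = 14/2 = 7.
(Structurally: 1 ring(s) + 6 π bond(s) = 7.)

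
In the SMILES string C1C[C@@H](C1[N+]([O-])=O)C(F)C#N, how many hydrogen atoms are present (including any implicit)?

Hydrogens are implicit in SMILES; fill each atom to its normal valence:
  3 × C: 1 H each → 3
  2 × C: 2 H each → 4
  1 × C: no H
  1 × F: no H
  1 × N: no H
  1 × N (charge +1): no H
  1 × O: no H
  1 × O (charge -1): no H
  Total hydrogens = 7.

7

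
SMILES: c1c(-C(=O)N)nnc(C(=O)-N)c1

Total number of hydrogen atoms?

Hydrogens are implicit in SMILES; fill each atom to its normal valence:
  2 × C (aromatic): 1 H each → 2
  2 × C (aromatic): no H
  2 × C: no H
  2 × N: 2 H each → 4
  2 × N (aromatic): no H
  2 × O: no H
  Total hydrogens = 6.

6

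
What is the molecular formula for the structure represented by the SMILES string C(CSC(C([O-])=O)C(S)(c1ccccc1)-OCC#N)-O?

Heavy atoms from the SMILES: 13 C, 1 N, 4 O, 2 S.
Implicit hydrogens by atom environment:
  5 × C (aromatic): 1 H each → 5
  3 × C: 2 H each → 6
  3 × C: no H
  2 × O: no H
  1 × C: 1 H
  1 × C (aromatic): no H
  1 × N: no H
  1 × O: 1 H
  1 × O (charge -1): no H
  1 × S: 1 H
  1 × S: no H
  Total hydrogens = 14.
Net charge -1.
Molecular formula: C13H14NO4S2-

C13H14NO4S2-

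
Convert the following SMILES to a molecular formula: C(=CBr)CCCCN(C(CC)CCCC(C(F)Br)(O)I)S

C14H25Br2FINOS

Heavy atoms from the SMILES: 2 Br, 14 C, 1 F, 1 I, 1 N, 1 O, 1 S.
Implicit hydrogens by atom environment:
  8 × C: 2 H each → 16
  4 × C: 1 H each → 4
  2 × Br: no H
  1 × C: 3 H
  1 × C: no H
  1 × F: no H
  1 × I: no H
  1 × N: no H
  1 × O: 1 H
  1 × S: 1 H
  Total hydrogens = 25.
Molecular formula: C14H25Br2FINOS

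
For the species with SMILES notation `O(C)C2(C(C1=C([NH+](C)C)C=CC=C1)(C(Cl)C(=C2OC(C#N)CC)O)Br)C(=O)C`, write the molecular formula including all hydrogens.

C20H25BrClN2O4+

Heavy atoms from the SMILES: 1 Br, 20 C, 1 Cl, 2 N, 4 O.
Implicit hydrogens by atom environment:
  6 × C: no H
  5 × C: 3 H each → 15
  4 × C (aromatic): 1 H each → 4
  3 × O: no H
  2 × C: 1 H each → 2
  2 × C (aromatic): no H
  1 × Br: no H
  1 × C: 2 H
  1 × Cl: no H
  1 × N (charge +1): 1 H
  1 × N: no H
  1 × O: 1 H
  Total hydrogens = 25.
Net charge +1.
Molecular formula: C20H25BrClN2O4+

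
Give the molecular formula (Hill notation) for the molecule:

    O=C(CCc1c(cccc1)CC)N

Heavy atoms from the SMILES: 11 C, 1 N, 1 O.
Implicit hydrogens by atom environment:
  4 × C (aromatic): 1 H each → 4
  3 × C: 2 H each → 6
  2 × C (aromatic): no H
  1 × C: 3 H
  1 × C: no H
  1 × N: 2 H
  1 × O: no H
  Total hydrogens = 15.
Molecular formula: C11H15NO

C11H15NO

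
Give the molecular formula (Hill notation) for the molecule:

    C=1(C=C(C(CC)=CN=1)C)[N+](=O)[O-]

C8H10N2O2

Heavy atoms from the SMILES: 8 C, 2 N, 2 O.
Implicit hydrogens by atom environment:
  3 × C (aromatic): no H
  2 × C: 3 H each → 6
  2 × C (aromatic): 1 H each → 2
  1 × C: 2 H
  1 × N (aromatic): no H
  1 × N (charge +1): no H
  1 × O: no H
  1 × O (charge -1): no H
  Total hydrogens = 10.
Molecular formula: C8H10N2O2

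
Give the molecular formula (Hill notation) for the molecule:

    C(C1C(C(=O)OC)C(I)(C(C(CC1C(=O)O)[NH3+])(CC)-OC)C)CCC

C18H33INO5+

Heavy atoms from the SMILES: 18 C, 1 I, 1 N, 5 O.
Implicit hydrogens by atom environment:
  5 × C: 3 H each → 15
  5 × C: 2 H each → 10
  4 × C: 1 H each → 4
  4 × C: no H
  4 × O: no H
  1 × I: no H
  1 × N (charge +1): 3 H
  1 × O: 1 H
  Total hydrogens = 33.
Net charge +1.
Molecular formula: C18H33INO5+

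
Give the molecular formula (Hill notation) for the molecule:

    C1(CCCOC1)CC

Heavy atoms from the SMILES: 7 C, 1 O.
Implicit hydrogens by atom environment:
  5 × C: 2 H each → 10
  1 × C: 3 H
  1 × C: 1 H
  1 × O: no H
  Total hydrogens = 14.
Molecular formula: C7H14O

C7H14O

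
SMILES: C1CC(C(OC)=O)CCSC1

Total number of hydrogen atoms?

Hydrogens are implicit in SMILES; fill each atom to its normal valence:
  5 × C: 2 H each → 10
  2 × O: no H
  1 × C: 3 H
  1 × C: 1 H
  1 × C: no H
  1 × S: no H
  Total hydrogens = 14.

14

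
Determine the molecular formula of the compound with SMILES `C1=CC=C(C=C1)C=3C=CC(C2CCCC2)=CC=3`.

C17H18

Heavy atoms from the SMILES: 17 C.
Implicit hydrogens by atom environment:
  9 × C (aromatic): 1 H each → 9
  4 × C: 2 H each → 8
  3 × C (aromatic): no H
  1 × C: 1 H
  Total hydrogens = 18.
Molecular formula: C17H18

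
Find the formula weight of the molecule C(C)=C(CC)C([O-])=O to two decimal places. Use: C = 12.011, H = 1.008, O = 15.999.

Molecular formula: C6H9O2-.
M = 6×12.011 + 9×1.008 + 2×15.999 = 113.14 g/mol.

113.14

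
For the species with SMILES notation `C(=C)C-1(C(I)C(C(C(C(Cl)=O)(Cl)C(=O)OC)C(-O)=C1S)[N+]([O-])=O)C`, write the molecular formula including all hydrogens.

Heavy atoms from the SMILES: 13 C, 2 Cl, 1 I, 1 N, 6 O, 1 S.
Implicit hydrogens by atom environment:
  6 × C: no H
  4 × C: 1 H each → 4
  4 × O: no H
  2 × C: 3 H each → 6
  2 × Cl: no H
  1 × C: 2 H
  1 × I: no H
  1 × N (charge +1): no H
  1 × O: 1 H
  1 × O (charge -1): no H
  1 × S: 1 H
  Total hydrogens = 14.
Molecular formula: C13H14Cl2INO6S

C13H14Cl2INO6S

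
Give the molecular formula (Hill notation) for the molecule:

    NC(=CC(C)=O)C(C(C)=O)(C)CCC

Heavy atoms from the SMILES: 11 C, 1 N, 2 O.
Implicit hydrogens by atom environment:
  4 × C: 3 H each → 12
  4 × C: no H
  2 × C: 2 H each → 4
  2 × O: no H
  1 × C: 1 H
  1 × N: 2 H
  Total hydrogens = 19.
Molecular formula: C11H19NO2

C11H19NO2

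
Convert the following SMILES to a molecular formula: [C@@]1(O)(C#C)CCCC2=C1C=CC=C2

Heavy atoms from the SMILES: 12 C, 1 O.
Implicit hydrogens by atom environment:
  4 × C (aromatic): 1 H each → 4
  3 × C: 2 H each → 6
  2 × C (aromatic): no H
  2 × C: no H
  1 × C: 1 H
  1 × O: 1 H
  Total hydrogens = 12.
Molecular formula: C12H12O

C12H12O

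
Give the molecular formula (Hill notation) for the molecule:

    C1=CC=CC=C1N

C6H7N

Heavy atoms from the SMILES: 6 C, 1 N.
Implicit hydrogens by atom environment:
  5 × C (aromatic): 1 H each → 5
  1 × C (aromatic): no H
  1 × N: 2 H
  Total hydrogens = 7.
Molecular formula: C6H7N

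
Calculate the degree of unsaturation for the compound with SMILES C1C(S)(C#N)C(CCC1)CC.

3

Molecular formula from the SMILES: C9H15NS.
DoU = (2C + 2 + N − H − X)/2 = (2·9 + 2 + 1 − 15 − 0)/2 = 6/2 = 3.
(Structurally: 1 ring(s) + 2 π bond(s) = 3.)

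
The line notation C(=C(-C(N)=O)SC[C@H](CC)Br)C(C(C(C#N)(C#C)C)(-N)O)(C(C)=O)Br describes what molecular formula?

Heavy atoms from the SMILES: 2 Br, 16 C, 3 N, 3 O, 1 S.
Implicit hydrogens by atom environment:
  8 × C: no H
  3 × C: 3 H each → 9
  3 × C: 1 H each → 3
  2 × Br: no H
  2 × C: 2 H each → 4
  2 × N: 2 H each → 4
  2 × O: no H
  1 × N: no H
  1 × O: 1 H
  1 × S: no H
  Total hydrogens = 21.
Molecular formula: C16H21Br2N3O3S

C16H21Br2N3O3S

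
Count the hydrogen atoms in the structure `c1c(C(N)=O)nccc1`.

6

Hydrogens are implicit in SMILES; fill each atom to its normal valence:
  4 × C (aromatic): 1 H each → 4
  1 × C (aromatic): no H
  1 × C: no H
  1 × N: 2 H
  1 × N (aromatic): no H
  1 × O: no H
  Total hydrogens = 6.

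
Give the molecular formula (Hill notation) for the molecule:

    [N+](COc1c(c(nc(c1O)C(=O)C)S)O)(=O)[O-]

Heavy atoms from the SMILES: 8 C, 2 N, 6 O, 1 S.
Implicit hydrogens by atom environment:
  5 × C (aromatic): no H
  3 × O: no H
  2 × O: 1 H each → 2
  1 × C: 3 H
  1 × C: 2 H
  1 × C: no H
  1 × N (aromatic): no H
  1 × N (charge +1): no H
  1 × O (charge -1): no H
  1 × S: 1 H
  Total hydrogens = 8.
Molecular formula: C8H8N2O6S

C8H8N2O6S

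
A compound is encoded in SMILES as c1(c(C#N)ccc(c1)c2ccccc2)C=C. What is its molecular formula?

Heavy atoms from the SMILES: 15 C, 1 N.
Implicit hydrogens by atom environment:
  8 × C (aromatic): 1 H each → 8
  4 × C (aromatic): no H
  1 × C: 2 H
  1 × C: 1 H
  1 × C: no H
  1 × N: no H
  Total hydrogens = 11.
Molecular formula: C15H11N

C15H11N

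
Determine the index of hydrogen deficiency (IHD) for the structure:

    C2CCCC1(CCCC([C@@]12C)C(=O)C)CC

Molecular formula from the SMILES: C15H26O.
DoU = (2C + 2 + N − H − X)/2 = (2·15 + 2 + 0 − 26 − 0)/2 = 6/2 = 3.
(Structurally: 2 ring(s) + 1 π bond(s) = 3.)

3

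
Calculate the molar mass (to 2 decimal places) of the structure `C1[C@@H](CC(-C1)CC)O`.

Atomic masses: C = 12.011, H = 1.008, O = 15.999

114.19

Molecular formula: C7H14O.
M = 7×12.011 + 14×1.008 + 1×15.999 = 114.19 g/mol.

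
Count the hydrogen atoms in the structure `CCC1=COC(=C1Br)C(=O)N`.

8

Hydrogens are implicit in SMILES; fill each atom to its normal valence:
  3 × C (aromatic): no H
  1 × Br: no H
  1 × C: 3 H
  1 × C: 2 H
  1 × C (aromatic): 1 H
  1 × C: no H
  1 × N: 2 H
  1 × O (aromatic): no H
  1 × O: no H
  Total hydrogens = 8.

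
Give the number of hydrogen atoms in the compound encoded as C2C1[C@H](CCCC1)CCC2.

Hydrogens are implicit in SMILES; fill each atom to its normal valence:
  8 × C: 2 H each → 16
  2 × C: 1 H each → 2
  Total hydrogens = 18.

18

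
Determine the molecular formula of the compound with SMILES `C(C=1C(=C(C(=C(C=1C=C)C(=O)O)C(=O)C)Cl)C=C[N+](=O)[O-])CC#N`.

C16H13ClN2O5

Heavy atoms from the SMILES: 16 C, 1 Cl, 2 N, 5 O.
Implicit hydrogens by atom environment:
  6 × C (aromatic): no H
  3 × C: 2 H each → 6
  3 × C: 1 H each → 3
  3 × C: no H
  3 × O: no H
  1 × C: 3 H
  1 × Cl: no H
  1 × N: no H
  1 × N (charge +1): no H
  1 × O: 1 H
  1 × O (charge -1): no H
  Total hydrogens = 13.
Molecular formula: C16H13ClN2O5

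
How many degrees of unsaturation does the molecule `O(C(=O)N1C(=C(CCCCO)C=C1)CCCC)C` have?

4

Molecular formula from the SMILES: C14H23NO3.
DoU = (2C + 2 + N − H − X)/2 = (2·14 + 2 + 1 − 23 − 0)/2 = 8/2 = 4.
(Structurally: 1 ring(s) + 3 π bond(s) = 4.)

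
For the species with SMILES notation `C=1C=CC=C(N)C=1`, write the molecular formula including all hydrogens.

C6H7N

Heavy atoms from the SMILES: 6 C, 1 N.
Implicit hydrogens by atom environment:
  5 × C (aromatic): 1 H each → 5
  1 × C (aromatic): no H
  1 × N: 2 H
  Total hydrogens = 7.
Molecular formula: C6H7N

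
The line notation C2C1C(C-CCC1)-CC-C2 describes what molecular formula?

Heavy atoms from the SMILES: 10 C.
Implicit hydrogens by atom environment:
  8 × C: 2 H each → 16
  2 × C: 1 H each → 2
  Total hydrogens = 18.
Molecular formula: C10H18

C10H18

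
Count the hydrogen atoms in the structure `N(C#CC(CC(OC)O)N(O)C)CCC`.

20

Hydrogens are implicit in SMILES; fill each atom to its normal valence:
  3 × C: 3 H each → 9
  3 × C: 2 H each → 6
  2 × C: 1 H each → 2
  2 × C: no H
  2 × O: 1 H each → 2
  1 × N: 1 H
  1 × N: no H
  1 × O: no H
  Total hydrogens = 20.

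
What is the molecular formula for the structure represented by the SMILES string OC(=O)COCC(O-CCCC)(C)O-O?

Heavy atoms from the SMILES: 9 C, 6 O.
Implicit hydrogens by atom environment:
  5 × C: 2 H each → 10
  4 × O: no H
  2 × C: 3 H each → 6
  2 × C: no H
  2 × O: 1 H each → 2
  Total hydrogens = 18.
Molecular formula: C9H18O6

C9H18O6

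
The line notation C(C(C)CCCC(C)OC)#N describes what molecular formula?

C9H17NO

Heavy atoms from the SMILES: 9 C, 1 N, 1 O.
Implicit hydrogens by atom environment:
  3 × C: 3 H each → 9
  3 × C: 2 H each → 6
  2 × C: 1 H each → 2
  1 × C: no H
  1 × N: no H
  1 × O: no H
  Total hydrogens = 17.
Molecular formula: C9H17NO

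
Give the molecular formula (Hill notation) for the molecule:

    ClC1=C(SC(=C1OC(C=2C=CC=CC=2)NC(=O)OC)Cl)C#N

C14H10Cl2N2O3S

Heavy atoms from the SMILES: 14 C, 2 Cl, 2 N, 3 O, 1 S.
Implicit hydrogens by atom environment:
  5 × C (aromatic): 1 H each → 5
  5 × C (aromatic): no H
  3 × O: no H
  2 × C: no H
  2 × Cl: no H
  1 × C: 3 H
  1 × C: 1 H
  1 × N: 1 H
  1 × N: no H
  1 × S (aromatic): no H
  Total hydrogens = 10.
Molecular formula: C14H10Cl2N2O3S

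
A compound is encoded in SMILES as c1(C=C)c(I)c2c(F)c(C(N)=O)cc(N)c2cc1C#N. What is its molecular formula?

Heavy atoms from the SMILES: 14 C, 1 F, 1 I, 3 N, 1 O.
Implicit hydrogens by atom environment:
  8 × C (aromatic): no H
  2 × C (aromatic): 1 H each → 2
  2 × C: no H
  2 × N: 2 H each → 4
  1 × C: 2 H
  1 × C: 1 H
  1 × F: no H
  1 × I: no H
  1 × N: no H
  1 × O: no H
  Total hydrogens = 9.
Molecular formula: C14H9FIN3O

C14H9FIN3O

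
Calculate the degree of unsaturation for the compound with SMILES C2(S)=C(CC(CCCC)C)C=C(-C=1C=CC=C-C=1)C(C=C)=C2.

9

Molecular formula from the SMILES: C21H26S.
DoU = (2C + 2 + N − H − X)/2 = (2·21 + 2 + 0 − 26 − 0)/2 = 18/2 = 9.
(Structurally: 2 ring(s) + 7 π bond(s) = 9.)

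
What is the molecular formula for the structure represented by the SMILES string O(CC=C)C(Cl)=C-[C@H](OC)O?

C7H11ClO3

Heavy atoms from the SMILES: 7 C, 1 Cl, 3 O.
Implicit hydrogens by atom environment:
  3 × C: 1 H each → 3
  2 × C: 2 H each → 4
  2 × O: no H
  1 × C: 3 H
  1 × C: no H
  1 × Cl: no H
  1 × O: 1 H
  Total hydrogens = 11.
Molecular formula: C7H11ClO3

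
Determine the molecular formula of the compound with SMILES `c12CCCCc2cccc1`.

Heavy atoms from the SMILES: 10 C.
Implicit hydrogens by atom environment:
  4 × C: 2 H each → 8
  4 × C (aromatic): 1 H each → 4
  2 × C (aromatic): no H
  Total hydrogens = 12.
Molecular formula: C10H12

C10H12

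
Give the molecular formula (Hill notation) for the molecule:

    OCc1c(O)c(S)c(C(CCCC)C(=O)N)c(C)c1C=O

Heavy atoms from the SMILES: 15 C, 1 N, 4 O, 1 S.
Implicit hydrogens by atom environment:
  6 × C (aromatic): no H
  4 × C: 2 H each → 8
  2 × C: 3 H each → 6
  2 × C: 1 H each → 2
  2 × O: 1 H each → 2
  2 × O: no H
  1 × C: no H
  1 × N: 2 H
  1 × S: 1 H
  Total hydrogens = 21.
Molecular formula: C15H21NO4S

C15H21NO4S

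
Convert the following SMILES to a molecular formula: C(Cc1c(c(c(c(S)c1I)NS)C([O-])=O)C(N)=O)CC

C12H14IN2O3S2-

Heavy atoms from the SMILES: 12 C, 1 I, 2 N, 3 O, 2 S.
Implicit hydrogens by atom environment:
  6 × C (aromatic): no H
  3 × C: 2 H each → 6
  2 × C: no H
  2 × O: no H
  2 × S: 1 H each → 2
  1 × C: 3 H
  1 × I: no H
  1 × N: 2 H
  1 × N: 1 H
  1 × O (charge -1): no H
  Total hydrogens = 14.
Net charge -1.
Molecular formula: C12H14IN2O3S2-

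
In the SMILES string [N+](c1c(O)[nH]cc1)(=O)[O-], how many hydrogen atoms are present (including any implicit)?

Hydrogens are implicit in SMILES; fill each atom to its normal valence:
  2 × C (aromatic): 1 H each → 2
  2 × C (aromatic): no H
  1 × N (aromatic): 1 H
  1 × N (charge +1): no H
  1 × O: 1 H
  1 × O: no H
  1 × O (charge -1): no H
  Total hydrogens = 4.

4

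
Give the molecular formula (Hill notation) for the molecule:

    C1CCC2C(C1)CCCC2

Heavy atoms from the SMILES: 10 C.
Implicit hydrogens by atom environment:
  8 × C: 2 H each → 16
  2 × C: 1 H each → 2
  Total hydrogens = 18.
Molecular formula: C10H18

C10H18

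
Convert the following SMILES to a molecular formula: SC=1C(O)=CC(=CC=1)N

Heavy atoms from the SMILES: 6 C, 1 N, 1 O, 1 S.
Implicit hydrogens by atom environment:
  3 × C (aromatic): 1 H each → 3
  3 × C (aromatic): no H
  1 × N: 2 H
  1 × O: 1 H
  1 × S: 1 H
  Total hydrogens = 7.
Molecular formula: C6H7NOS

C6H7NOS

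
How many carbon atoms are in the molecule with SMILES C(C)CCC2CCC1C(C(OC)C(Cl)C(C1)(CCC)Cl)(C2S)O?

The symbol for carbon appears 18 times in the SMILES. (Cl is a single chlorine, not C + l.)

18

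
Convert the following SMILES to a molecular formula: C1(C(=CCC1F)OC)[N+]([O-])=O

Heavy atoms from the SMILES: 6 C, 1 F, 1 N, 3 O.
Implicit hydrogens by atom environment:
  3 × C: 1 H each → 3
  2 × O: no H
  1 × C: 3 H
  1 × C: 2 H
  1 × C: no H
  1 × F: no H
  1 × N (charge +1): no H
  1 × O (charge -1): no H
  Total hydrogens = 8.
Molecular formula: C6H8FNO3

C6H8FNO3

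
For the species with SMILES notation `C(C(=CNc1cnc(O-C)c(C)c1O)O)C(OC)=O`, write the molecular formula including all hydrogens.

C12H16N2O5

Heavy atoms from the SMILES: 12 C, 2 N, 5 O.
Implicit hydrogens by atom environment:
  4 × C (aromatic): no H
  3 × C: 3 H each → 9
  3 × O: no H
  2 × C: no H
  2 × O: 1 H each → 2
  1 × C: 2 H
  1 × C (aromatic): 1 H
  1 × C: 1 H
  1 × N: 1 H
  1 × N (aromatic): no H
  Total hydrogens = 16.
Molecular formula: C12H16N2O5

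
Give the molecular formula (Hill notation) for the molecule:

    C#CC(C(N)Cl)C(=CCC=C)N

Heavy atoms from the SMILES: 9 C, 1 Cl, 2 N.
Implicit hydrogens by atom environment:
  5 × C: 1 H each → 5
  2 × C: 2 H each → 4
  2 × C: no H
  2 × N: 2 H each → 4
  1 × Cl: no H
  Total hydrogens = 13.
Molecular formula: C9H13ClN2

C9H13ClN2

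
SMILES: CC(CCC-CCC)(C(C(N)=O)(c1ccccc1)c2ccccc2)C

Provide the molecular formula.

C23H31NO

Heavy atoms from the SMILES: 23 C, 1 N, 1 O.
Implicit hydrogens by atom environment:
  10 × C (aromatic): 1 H each → 10
  5 × C: 2 H each → 10
  3 × C: 3 H each → 9
  3 × C: no H
  2 × C (aromatic): no H
  1 × N: 2 H
  1 × O: no H
  Total hydrogens = 31.
Molecular formula: C23H31NO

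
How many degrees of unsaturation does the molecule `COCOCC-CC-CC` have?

Molecular formula from the SMILES: C8H18O2.
DoU = (2C + 2 + N − H − X)/2 = (2·8 + 2 + 0 − 18 − 0)/2 = 0/2 = 0.
(Structurally: 0 ring(s) + 0 π bond(s) = 0.)

0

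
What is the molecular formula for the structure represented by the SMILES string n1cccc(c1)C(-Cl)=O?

Heavy atoms from the SMILES: 6 C, 1 Cl, 1 N, 1 O.
Implicit hydrogens by atom environment:
  4 × C (aromatic): 1 H each → 4
  1 × C (aromatic): no H
  1 × C: no H
  1 × Cl: no H
  1 × N (aromatic): no H
  1 × O: no H
  Total hydrogens = 4.
Molecular formula: C6H4ClNO

C6H4ClNO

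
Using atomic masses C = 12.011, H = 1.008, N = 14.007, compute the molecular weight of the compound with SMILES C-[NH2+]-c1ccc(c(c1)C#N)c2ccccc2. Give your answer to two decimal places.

Molecular formula: C14H13N2+.
M = 14×12.011 + 13×1.008 + 2×14.007 = 209.27 g/mol.

209.27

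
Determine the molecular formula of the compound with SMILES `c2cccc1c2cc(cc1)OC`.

C11H10O

Heavy atoms from the SMILES: 11 C, 1 O.
Implicit hydrogens by atom environment:
  7 × C (aromatic): 1 H each → 7
  3 × C (aromatic): no H
  1 × C: 3 H
  1 × O: no H
  Total hydrogens = 10.
Molecular formula: C11H10O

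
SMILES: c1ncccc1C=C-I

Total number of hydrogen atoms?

Hydrogens are implicit in SMILES; fill each atom to its normal valence:
  4 × C (aromatic): 1 H each → 4
  2 × C: 1 H each → 2
  1 × C (aromatic): no H
  1 × I: no H
  1 × N (aromatic): no H
  Total hydrogens = 6.

6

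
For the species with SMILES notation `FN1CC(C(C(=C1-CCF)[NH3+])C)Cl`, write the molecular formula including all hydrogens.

Heavy atoms from the SMILES: 8 C, 1 Cl, 2 F, 2 N.
Implicit hydrogens by atom environment:
  3 × C: 2 H each → 6
  2 × C: 1 H each → 2
  2 × C: no H
  2 × F: no H
  1 × C: 3 H
  1 × Cl: no H
  1 × N (charge +1): 3 H
  1 × N: no H
  Total hydrogens = 14.
Net charge +1.
Molecular formula: C8H14ClF2N2+

C8H14ClF2N2+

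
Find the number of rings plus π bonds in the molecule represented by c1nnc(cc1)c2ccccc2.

Molecular formula from the SMILES: C10H8N2.
DoU = (2C + 2 + N − H − X)/2 = (2·10 + 2 + 2 − 8 − 0)/2 = 16/2 = 8.
(Structurally: 2 ring(s) + 6 π bond(s) = 8.)

8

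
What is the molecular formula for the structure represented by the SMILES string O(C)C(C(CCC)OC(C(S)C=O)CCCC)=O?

C13H24O4S

Heavy atoms from the SMILES: 13 C, 4 O, 1 S.
Implicit hydrogens by atom environment:
  5 × C: 2 H each → 10
  4 × C: 1 H each → 4
  4 × O: no H
  3 × C: 3 H each → 9
  1 × C: no H
  1 × S: 1 H
  Total hydrogens = 24.
Molecular formula: C13H24O4S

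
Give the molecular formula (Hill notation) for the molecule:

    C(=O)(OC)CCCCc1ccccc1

Heavy atoms from the SMILES: 12 C, 2 O.
Implicit hydrogens by atom environment:
  5 × C (aromatic): 1 H each → 5
  4 × C: 2 H each → 8
  2 × O: no H
  1 × C: 3 H
  1 × C (aromatic): no H
  1 × C: no H
  Total hydrogens = 16.
Molecular formula: C12H16O2

C12H16O2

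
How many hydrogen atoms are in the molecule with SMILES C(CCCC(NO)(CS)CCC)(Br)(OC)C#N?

21

Hydrogens are implicit in SMILES; fill each atom to its normal valence:
  6 × C: 2 H each → 12
  3 × C: no H
  2 × C: 3 H each → 6
  1 × Br: no H
  1 × N: 1 H
  1 × N: no H
  1 × O: 1 H
  1 × O: no H
  1 × S: 1 H
  Total hydrogens = 21.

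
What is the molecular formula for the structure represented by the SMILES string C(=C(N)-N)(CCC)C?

C6H14N2

Heavy atoms from the SMILES: 6 C, 2 N.
Implicit hydrogens by atom environment:
  2 × C: 3 H each → 6
  2 × C: 2 H each → 4
  2 × C: no H
  2 × N: 2 H each → 4
  Total hydrogens = 14.
Molecular formula: C6H14N2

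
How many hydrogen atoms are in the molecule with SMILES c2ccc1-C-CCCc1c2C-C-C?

Hydrogens are implicit in SMILES; fill each atom to its normal valence:
  6 × C: 2 H each → 12
  3 × C (aromatic): 1 H each → 3
  3 × C (aromatic): no H
  1 × C: 3 H
  Total hydrogens = 18.

18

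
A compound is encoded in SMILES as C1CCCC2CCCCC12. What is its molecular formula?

Heavy atoms from the SMILES: 10 C.
Implicit hydrogens by atom environment:
  8 × C: 2 H each → 16
  2 × C: 1 H each → 2
  Total hydrogens = 18.
Molecular formula: C10H18

C10H18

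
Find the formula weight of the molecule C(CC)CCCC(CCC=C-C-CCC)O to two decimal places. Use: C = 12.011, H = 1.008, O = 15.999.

Molecular formula: C15H30O.
M = 15×12.011 + 30×1.008 + 1×15.999 = 226.40 g/mol.

226.40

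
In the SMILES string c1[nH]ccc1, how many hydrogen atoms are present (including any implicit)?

5

Hydrogens are implicit in SMILES; fill each atom to its normal valence:
  4 × C (aromatic): 1 H each → 4
  1 × N (aromatic): 1 H
  Total hydrogens = 5.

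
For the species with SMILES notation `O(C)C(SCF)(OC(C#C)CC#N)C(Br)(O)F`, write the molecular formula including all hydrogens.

Heavy atoms from the SMILES: 1 Br, 9 C, 2 F, 1 N, 3 O, 1 S.
Implicit hydrogens by atom environment:
  4 × C: no H
  2 × C: 2 H each → 4
  2 × C: 1 H each → 2
  2 × F: no H
  2 × O: no H
  1 × Br: no H
  1 × C: 3 H
  1 × N: no H
  1 × O: 1 H
  1 × S: no H
  Total hydrogens = 10.
Molecular formula: C9H10BrF2NO3S

C9H10BrF2NO3S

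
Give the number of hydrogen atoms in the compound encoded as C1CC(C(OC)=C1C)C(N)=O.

Hydrogens are implicit in SMILES; fill each atom to its normal valence:
  3 × C: no H
  2 × C: 3 H each → 6
  2 × C: 2 H each → 4
  2 × O: no H
  1 × C: 1 H
  1 × N: 2 H
  Total hydrogens = 13.

13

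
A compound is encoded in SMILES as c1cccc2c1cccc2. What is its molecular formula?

Heavy atoms from the SMILES: 10 C.
Implicit hydrogens by atom environment:
  8 × C (aromatic): 1 H each → 8
  2 × C (aromatic): no H
  Total hydrogens = 8.
Molecular formula: C10H8

C10H8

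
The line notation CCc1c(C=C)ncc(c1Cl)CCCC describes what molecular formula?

C13H18ClN

Heavy atoms from the SMILES: 13 C, 1 Cl, 1 N.
Implicit hydrogens by atom environment:
  5 × C: 2 H each → 10
  4 × C (aromatic): no H
  2 × C: 3 H each → 6
  1 × C (aromatic): 1 H
  1 × C: 1 H
  1 × Cl: no H
  1 × N (aromatic): no H
  Total hydrogens = 18.
Molecular formula: C13H18ClN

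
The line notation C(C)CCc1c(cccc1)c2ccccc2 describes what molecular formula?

Heavy atoms from the SMILES: 16 C.
Implicit hydrogens by atom environment:
  9 × C (aromatic): 1 H each → 9
  3 × C: 2 H each → 6
  3 × C (aromatic): no H
  1 × C: 3 H
  Total hydrogens = 18.
Molecular formula: C16H18

C16H18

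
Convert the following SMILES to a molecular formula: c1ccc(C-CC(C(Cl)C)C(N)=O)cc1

Heavy atoms from the SMILES: 12 C, 1 Cl, 1 N, 1 O.
Implicit hydrogens by atom environment:
  5 × C (aromatic): 1 H each → 5
  2 × C: 2 H each → 4
  2 × C: 1 H each → 2
  1 × C: 3 H
  1 × C (aromatic): no H
  1 × C: no H
  1 × Cl: no H
  1 × N: 2 H
  1 × O: no H
  Total hydrogens = 16.
Molecular formula: C12H16ClNO

C12H16ClNO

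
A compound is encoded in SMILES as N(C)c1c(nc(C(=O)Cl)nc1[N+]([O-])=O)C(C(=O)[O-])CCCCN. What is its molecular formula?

C12H15ClN5O5-

Heavy atoms from the SMILES: 12 C, 1 Cl, 5 N, 5 O.
Implicit hydrogens by atom environment:
  4 × C: 2 H each → 8
  4 × C (aromatic): no H
  3 × O: no H
  2 × C: no H
  2 × N (aromatic): no H
  2 × O (charge -1): no H
  1 × C: 3 H
  1 × C: 1 H
  1 × Cl: no H
  1 × N: 2 H
  1 × N: 1 H
  1 × N (charge +1): no H
  Total hydrogens = 15.
Net charge -1.
Molecular formula: C12H15ClN5O5-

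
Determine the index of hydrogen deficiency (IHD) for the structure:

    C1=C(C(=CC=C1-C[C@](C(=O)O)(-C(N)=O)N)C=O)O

7

Molecular formula from the SMILES: C11H12N2O5.
DoU = (2C + 2 + N − H − X)/2 = (2·11 + 2 + 2 − 12 − 0)/2 = 14/2 = 7.
(Structurally: 1 ring(s) + 6 π bond(s) = 7.)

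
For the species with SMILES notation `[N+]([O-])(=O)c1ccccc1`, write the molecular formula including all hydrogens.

Heavy atoms from the SMILES: 6 C, 1 N, 2 O.
Implicit hydrogens by atom environment:
  5 × C (aromatic): 1 H each → 5
  1 × C (aromatic): no H
  1 × N (charge +1): no H
  1 × O: no H
  1 × O (charge -1): no H
  Total hydrogens = 5.
Molecular formula: C6H5NO2

C6H5NO2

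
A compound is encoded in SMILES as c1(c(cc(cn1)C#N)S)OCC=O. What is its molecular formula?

Heavy atoms from the SMILES: 8 C, 2 N, 2 O, 1 S.
Implicit hydrogens by atom environment:
  3 × C (aromatic): no H
  2 × C (aromatic): 1 H each → 2
  2 × O: no H
  1 × C: 2 H
  1 × C: 1 H
  1 × C: no H
  1 × N (aromatic): no H
  1 × N: no H
  1 × S: 1 H
  Total hydrogens = 6.
Molecular formula: C8H6N2O2S

C8H6N2O2S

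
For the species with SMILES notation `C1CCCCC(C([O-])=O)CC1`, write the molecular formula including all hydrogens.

C9H15O2-

Heavy atoms from the SMILES: 9 C, 2 O.
Implicit hydrogens by atom environment:
  7 × C: 2 H each → 14
  1 × C: 1 H
  1 × C: no H
  1 × O: no H
  1 × O (charge -1): no H
  Total hydrogens = 15.
Net charge -1.
Molecular formula: C9H15O2-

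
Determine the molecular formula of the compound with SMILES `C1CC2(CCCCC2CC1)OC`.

C11H20O

Heavy atoms from the SMILES: 11 C, 1 O.
Implicit hydrogens by atom environment:
  8 × C: 2 H each → 16
  1 × C: 3 H
  1 × C: 1 H
  1 × C: no H
  1 × O: no H
  Total hydrogens = 20.
Molecular formula: C11H20O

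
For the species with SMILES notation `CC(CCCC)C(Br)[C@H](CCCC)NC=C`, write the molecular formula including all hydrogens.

Heavy atoms from the SMILES: 1 Br, 14 C, 1 N.
Implicit hydrogens by atom environment:
  7 × C: 2 H each → 14
  4 × C: 1 H each → 4
  3 × C: 3 H each → 9
  1 × Br: no H
  1 × N: 1 H
  Total hydrogens = 28.
Molecular formula: C14H28BrN

C14H28BrN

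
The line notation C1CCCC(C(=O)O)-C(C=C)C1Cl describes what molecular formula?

Heavy atoms from the SMILES: 10 C, 1 Cl, 2 O.
Implicit hydrogens by atom environment:
  5 × C: 2 H each → 10
  4 × C: 1 H each → 4
  1 × C: no H
  1 × Cl: no H
  1 × O: 1 H
  1 × O: no H
  Total hydrogens = 15.
Molecular formula: C10H15ClO2

C10H15ClO2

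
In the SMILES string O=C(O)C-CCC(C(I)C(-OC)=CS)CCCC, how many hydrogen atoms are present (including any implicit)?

23

Hydrogens are implicit in SMILES; fill each atom to its normal valence:
  6 × C: 2 H each → 12
  3 × C: 1 H each → 3
  2 × C: 3 H each → 6
  2 × C: no H
  2 × O: no H
  1 × I: no H
  1 × O: 1 H
  1 × S: 1 H
  Total hydrogens = 23.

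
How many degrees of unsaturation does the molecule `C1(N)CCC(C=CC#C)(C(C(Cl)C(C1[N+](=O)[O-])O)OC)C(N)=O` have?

6

Molecular formula from the SMILES: C14H20ClN3O5.
DoU = (2C + 2 + N − H − X)/2 = (2·14 + 2 + 3 − 20 − 1)/2 = 12/2 = 6.
(Structurally: 1 ring(s) + 5 π bond(s) = 6.)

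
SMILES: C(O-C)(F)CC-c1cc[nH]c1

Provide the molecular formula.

C8H12FNO

Heavy atoms from the SMILES: 8 C, 1 F, 1 N, 1 O.
Implicit hydrogens by atom environment:
  3 × C (aromatic): 1 H each → 3
  2 × C: 2 H each → 4
  1 × C: 3 H
  1 × C: 1 H
  1 × C (aromatic): no H
  1 × F: no H
  1 × N (aromatic): 1 H
  1 × O: no H
  Total hydrogens = 12.
Molecular formula: C8H12FNO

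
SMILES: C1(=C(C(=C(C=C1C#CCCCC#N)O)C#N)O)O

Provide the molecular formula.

C13H10N2O3

Heavy atoms from the SMILES: 13 C, 2 N, 3 O.
Implicit hydrogens by atom environment:
  5 × C (aromatic): no H
  4 × C: no H
  3 × C: 2 H each → 6
  3 × O: 1 H each → 3
  2 × N: no H
  1 × C (aromatic): 1 H
  Total hydrogens = 10.
Molecular formula: C13H10N2O3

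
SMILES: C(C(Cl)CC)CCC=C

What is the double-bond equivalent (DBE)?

Molecular formula from the SMILES: C8H15Cl.
DoU = (2C + 2 + N − H − X)/2 = (2·8 + 2 + 0 − 15 − 1)/2 = 2/2 = 1.
(Structurally: 0 ring(s) + 1 π bond(s) = 1.)

1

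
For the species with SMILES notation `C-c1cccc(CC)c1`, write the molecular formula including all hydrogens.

C9H12

Heavy atoms from the SMILES: 9 C.
Implicit hydrogens by atom environment:
  4 × C (aromatic): 1 H each → 4
  2 × C: 3 H each → 6
  2 × C (aromatic): no H
  1 × C: 2 H
  Total hydrogens = 12.
Molecular formula: C9H12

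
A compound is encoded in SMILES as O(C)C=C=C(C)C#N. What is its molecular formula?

C6H7NO

Heavy atoms from the SMILES: 6 C, 1 N, 1 O.
Implicit hydrogens by atom environment:
  3 × C: no H
  2 × C: 3 H each → 6
  1 × C: 1 H
  1 × N: no H
  1 × O: no H
  Total hydrogens = 7.
Molecular formula: C6H7NO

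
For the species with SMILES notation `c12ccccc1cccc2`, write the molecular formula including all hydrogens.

Heavy atoms from the SMILES: 10 C.
Implicit hydrogens by atom environment:
  8 × C (aromatic): 1 H each → 8
  2 × C (aromatic): no H
  Total hydrogens = 8.
Molecular formula: C10H8

C10H8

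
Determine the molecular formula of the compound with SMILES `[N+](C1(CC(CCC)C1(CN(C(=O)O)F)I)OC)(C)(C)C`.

Heavy atoms from the SMILES: 13 C, 1 F, 1 I, 2 N, 3 O.
Implicit hydrogens by atom environment:
  5 × C: 3 H each → 15
  4 × C: 2 H each → 8
  3 × C: no H
  2 × O: no H
  1 × C: 1 H
  1 × F: no H
  1 × I: no H
  1 × N (charge +1): no H
  1 × N: no H
  1 × O: 1 H
  Total hydrogens = 25.
Net charge +1.
Molecular formula: C13H25FIN2O3+

C13H25FIN2O3+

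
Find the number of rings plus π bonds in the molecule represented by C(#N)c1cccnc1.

Molecular formula from the SMILES: C6H4N2.
DoU = (2C + 2 + N − H − X)/2 = (2·6 + 2 + 2 − 4 − 0)/2 = 12/2 = 6.
(Structurally: 1 ring(s) + 5 π bond(s) = 6.)

6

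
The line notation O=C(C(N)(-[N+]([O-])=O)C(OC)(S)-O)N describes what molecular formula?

C4H9N3O5S

Heavy atoms from the SMILES: 4 C, 3 N, 5 O, 1 S.
Implicit hydrogens by atom environment:
  3 × C: no H
  3 × O: no H
  2 × N: 2 H each → 4
  1 × C: 3 H
  1 × N (charge +1): no H
  1 × O: 1 H
  1 × O (charge -1): no H
  1 × S: 1 H
  Total hydrogens = 9.
Molecular formula: C4H9N3O5S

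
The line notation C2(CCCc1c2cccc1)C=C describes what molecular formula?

C12H14

Heavy atoms from the SMILES: 12 C.
Implicit hydrogens by atom environment:
  4 × C: 2 H each → 8
  4 × C (aromatic): 1 H each → 4
  2 × C: 1 H each → 2
  2 × C (aromatic): no H
  Total hydrogens = 14.
Molecular formula: C12H14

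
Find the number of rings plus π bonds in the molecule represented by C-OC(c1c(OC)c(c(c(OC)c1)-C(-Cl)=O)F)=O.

6

Molecular formula from the SMILES: C11H10ClFO5.
DoU = (2C + 2 + N − H − X)/2 = (2·11 + 2 + 0 − 10 − 2)/2 = 12/2 = 6.
(Structurally: 1 ring(s) + 5 π bond(s) = 6.)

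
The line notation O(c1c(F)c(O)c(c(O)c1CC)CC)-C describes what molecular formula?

Heavy atoms from the SMILES: 11 C, 1 F, 3 O.
Implicit hydrogens by atom environment:
  6 × C (aromatic): no H
  3 × C: 3 H each → 9
  2 × C: 2 H each → 4
  2 × O: 1 H each → 2
  1 × F: no H
  1 × O: no H
  Total hydrogens = 15.
Molecular formula: C11H15FO3

C11H15FO3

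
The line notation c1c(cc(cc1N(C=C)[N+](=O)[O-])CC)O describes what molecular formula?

C10H12N2O3

Heavy atoms from the SMILES: 10 C, 2 N, 3 O.
Implicit hydrogens by atom environment:
  3 × C (aromatic): 1 H each → 3
  3 × C (aromatic): no H
  2 × C: 2 H each → 4
  1 × C: 3 H
  1 × C: 1 H
  1 × N: no H
  1 × N (charge +1): no H
  1 × O: 1 H
  1 × O: no H
  1 × O (charge -1): no H
  Total hydrogens = 12.
Molecular formula: C10H12N2O3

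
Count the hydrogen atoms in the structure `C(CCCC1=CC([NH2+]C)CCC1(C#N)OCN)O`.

Hydrogens are implicit in SMILES; fill each atom to its normal valence:
  7 × C: 2 H each → 14
  3 × C: no H
  2 × C: 1 H each → 2
  1 × C: 3 H
  1 × N: 2 H
  1 × N (charge +1): 2 H
  1 × N: no H
  1 × O: 1 H
  1 × O: no H
  Total hydrogens = 24.

24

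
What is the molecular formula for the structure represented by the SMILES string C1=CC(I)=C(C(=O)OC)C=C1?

C8H7IO2

Heavy atoms from the SMILES: 8 C, 1 I, 2 O.
Implicit hydrogens by atom environment:
  4 × C (aromatic): 1 H each → 4
  2 × C (aromatic): no H
  2 × O: no H
  1 × C: 3 H
  1 × C: no H
  1 × I: no H
  Total hydrogens = 7.
Molecular formula: C8H7IO2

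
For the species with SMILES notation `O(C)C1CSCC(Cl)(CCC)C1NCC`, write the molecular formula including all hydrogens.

Heavy atoms from the SMILES: 11 C, 1 Cl, 1 N, 1 O, 1 S.
Implicit hydrogens by atom environment:
  5 × C: 2 H each → 10
  3 × C: 3 H each → 9
  2 × C: 1 H each → 2
  1 × C: no H
  1 × Cl: no H
  1 × N: 1 H
  1 × O: no H
  1 × S: no H
  Total hydrogens = 22.
Molecular formula: C11H22ClNOS

C11H22ClNOS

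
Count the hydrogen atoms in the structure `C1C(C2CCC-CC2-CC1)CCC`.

24

Hydrogens are implicit in SMILES; fill each atom to its normal valence:
  9 × C: 2 H each → 18
  3 × C: 1 H each → 3
  1 × C: 3 H
  Total hydrogens = 24.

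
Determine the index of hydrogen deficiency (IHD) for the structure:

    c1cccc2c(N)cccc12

7

Molecular formula from the SMILES: C10H9N.
DoU = (2C + 2 + N − H − X)/2 = (2·10 + 2 + 1 − 9 − 0)/2 = 14/2 = 7.
(Structurally: 2 ring(s) + 5 π bond(s) = 7.)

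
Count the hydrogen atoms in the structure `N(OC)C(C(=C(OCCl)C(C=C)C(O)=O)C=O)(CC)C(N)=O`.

Hydrogens are implicit in SMILES; fill each atom to its normal valence:
  5 × C: no H
  5 × O: no H
  3 × C: 2 H each → 6
  3 × C: 1 H each → 3
  2 × C: 3 H each → 6
  1 × Cl: no H
  1 × N: 2 H
  1 × N: 1 H
  1 × O: 1 H
  Total hydrogens = 19.

19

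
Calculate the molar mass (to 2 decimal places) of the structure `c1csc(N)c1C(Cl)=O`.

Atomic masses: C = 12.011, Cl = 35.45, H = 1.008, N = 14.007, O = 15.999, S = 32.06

Molecular formula: C5H4ClNOS.
M = 5×12.011 + 1×35.45 + 4×1.008 + 1×14.007 + 1×15.999 + 1×32.06 = 161.60 g/mol.

161.60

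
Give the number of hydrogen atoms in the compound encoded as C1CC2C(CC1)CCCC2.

Hydrogens are implicit in SMILES; fill each atom to its normal valence:
  8 × C: 2 H each → 16
  2 × C: 1 H each → 2
  Total hydrogens = 18.

18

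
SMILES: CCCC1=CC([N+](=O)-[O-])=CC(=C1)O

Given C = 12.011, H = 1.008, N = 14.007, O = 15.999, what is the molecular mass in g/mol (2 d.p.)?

181.19

Molecular formula: C9H11NO3.
M = 9×12.011 + 11×1.008 + 1×14.007 + 3×15.999 = 181.19 g/mol.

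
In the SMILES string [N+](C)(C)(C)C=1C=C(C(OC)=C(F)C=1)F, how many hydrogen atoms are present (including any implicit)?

14

Hydrogens are implicit in SMILES; fill each atom to its normal valence:
  4 × C: 3 H each → 12
  4 × C (aromatic): no H
  2 × C (aromatic): 1 H each → 2
  2 × F: no H
  1 × N (charge +1): no H
  1 × O: no H
  Total hydrogens = 14.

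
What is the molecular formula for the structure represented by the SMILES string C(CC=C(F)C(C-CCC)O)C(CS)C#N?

C12H20FNOS

Heavy atoms from the SMILES: 12 C, 1 F, 1 N, 1 O, 1 S.
Implicit hydrogens by atom environment:
  6 × C: 2 H each → 12
  3 × C: 1 H each → 3
  2 × C: no H
  1 × C: 3 H
  1 × F: no H
  1 × N: no H
  1 × O: 1 H
  1 × S: 1 H
  Total hydrogens = 20.
Molecular formula: C12H20FNOS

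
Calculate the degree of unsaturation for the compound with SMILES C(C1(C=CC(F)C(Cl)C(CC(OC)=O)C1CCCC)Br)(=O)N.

4

Molecular formula from the SMILES: C15H22BrClFNO3.
DoU = (2C + 2 + N − H − X)/2 = (2·15 + 2 + 1 − 22 − 3)/2 = 8/2 = 4.
(Structurally: 1 ring(s) + 3 π bond(s) = 4.)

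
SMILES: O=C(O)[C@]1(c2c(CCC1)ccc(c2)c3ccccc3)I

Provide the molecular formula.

Heavy atoms from the SMILES: 17 C, 1 I, 2 O.
Implicit hydrogens by atom environment:
  8 × C (aromatic): 1 H each → 8
  4 × C (aromatic): no H
  3 × C: 2 H each → 6
  2 × C: no H
  1 × I: no H
  1 × O: 1 H
  1 × O: no H
  Total hydrogens = 15.
Molecular formula: C17H15IO2

C17H15IO2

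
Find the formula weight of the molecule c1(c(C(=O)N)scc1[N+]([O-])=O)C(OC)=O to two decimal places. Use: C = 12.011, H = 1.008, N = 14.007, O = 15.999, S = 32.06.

230.19

Molecular formula: C7H6N2O5S.
M = 7×12.011 + 6×1.008 + 2×14.007 + 5×15.999 + 1×32.06 = 230.19 g/mol.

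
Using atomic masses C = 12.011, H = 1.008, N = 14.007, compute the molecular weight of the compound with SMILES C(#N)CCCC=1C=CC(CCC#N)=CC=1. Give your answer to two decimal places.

Molecular formula: C13H14N2.
M = 13×12.011 + 14×1.008 + 2×14.007 = 198.27 g/mol.

198.27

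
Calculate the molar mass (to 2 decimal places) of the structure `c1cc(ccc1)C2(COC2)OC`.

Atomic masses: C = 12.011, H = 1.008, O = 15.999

Molecular formula: C10H12O2.
M = 10×12.011 + 12×1.008 + 2×15.999 = 164.20 g/mol.

164.20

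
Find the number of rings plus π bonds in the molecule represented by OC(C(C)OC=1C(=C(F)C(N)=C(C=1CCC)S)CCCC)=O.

Molecular formula from the SMILES: C16H24FNO3S.
DoU = (2C + 2 + N − H − X)/2 = (2·16 + 2 + 1 − 24 − 1)/2 = 10/2 = 5.
(Structurally: 1 ring(s) + 4 π bond(s) = 5.)

5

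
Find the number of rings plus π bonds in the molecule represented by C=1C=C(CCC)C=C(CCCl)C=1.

4

Molecular formula from the SMILES: C11H15Cl.
DoU = (2C + 2 + N − H − X)/2 = (2·11 + 2 + 0 − 15 − 1)/2 = 8/2 = 4.
(Structurally: 1 ring(s) + 3 π bond(s) = 4.)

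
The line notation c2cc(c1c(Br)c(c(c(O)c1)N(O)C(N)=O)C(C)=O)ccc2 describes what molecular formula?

Heavy atoms from the SMILES: 1 Br, 15 C, 2 N, 4 O.
Implicit hydrogens by atom environment:
  6 × C (aromatic): 1 H each → 6
  6 × C (aromatic): no H
  2 × C: no H
  2 × O: 1 H each → 2
  2 × O: no H
  1 × Br: no H
  1 × C: 3 H
  1 × N: 2 H
  1 × N: no H
  Total hydrogens = 13.
Molecular formula: C15H13BrN2O4

C15H13BrN2O4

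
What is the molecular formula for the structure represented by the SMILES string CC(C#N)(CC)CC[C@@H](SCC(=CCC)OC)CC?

Heavy atoms from the SMILES: 16 C, 1 N, 1 O, 1 S.
Implicit hydrogens by atom environment:
  6 × C: 2 H each → 12
  5 × C: 3 H each → 15
  3 × C: no H
  2 × C: 1 H each → 2
  1 × N: no H
  1 × O: no H
  1 × S: no H
  Total hydrogens = 29.
Molecular formula: C16H29NOS

C16H29NOS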